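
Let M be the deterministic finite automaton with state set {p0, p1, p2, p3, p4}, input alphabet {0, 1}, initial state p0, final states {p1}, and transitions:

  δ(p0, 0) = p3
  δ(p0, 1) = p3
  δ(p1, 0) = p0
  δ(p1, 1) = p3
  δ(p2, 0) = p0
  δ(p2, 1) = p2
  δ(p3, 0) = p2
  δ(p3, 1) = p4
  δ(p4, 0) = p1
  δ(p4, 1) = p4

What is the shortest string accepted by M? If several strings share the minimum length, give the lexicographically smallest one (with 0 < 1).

A breadth-first search from p0 reaches an accepting state first via the path p0 → p3 → p4 → p1 on input 010.
No string of length < 3 is accepted (BFS exhausts all shorter strings without reaching an accepting state), and 010 is the lexicographically least accepting string of length 3.

010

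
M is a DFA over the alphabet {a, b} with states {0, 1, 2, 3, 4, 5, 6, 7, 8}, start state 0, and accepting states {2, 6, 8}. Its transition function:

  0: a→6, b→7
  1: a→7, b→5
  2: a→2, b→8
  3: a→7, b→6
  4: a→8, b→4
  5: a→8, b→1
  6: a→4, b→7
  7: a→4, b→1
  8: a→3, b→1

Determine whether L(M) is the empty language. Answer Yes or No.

The string a is accepted: the run 0 → 6 ends in the accepting state 6.
Since at least one string is accepted, L(M) is not empty.

No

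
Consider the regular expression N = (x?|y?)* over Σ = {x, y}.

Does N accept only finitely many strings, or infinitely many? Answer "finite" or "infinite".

infinite

The expression contains a Kleene star applied to a subexpression that matches at least one nonempty string, so it matches strings of unbounded length.
Hence L(N) is infinite.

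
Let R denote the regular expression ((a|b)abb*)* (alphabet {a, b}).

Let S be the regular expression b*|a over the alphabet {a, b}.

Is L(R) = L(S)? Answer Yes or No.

No

The string aab is accepted by R but rejected by S.
So L(R) ≠ L(S).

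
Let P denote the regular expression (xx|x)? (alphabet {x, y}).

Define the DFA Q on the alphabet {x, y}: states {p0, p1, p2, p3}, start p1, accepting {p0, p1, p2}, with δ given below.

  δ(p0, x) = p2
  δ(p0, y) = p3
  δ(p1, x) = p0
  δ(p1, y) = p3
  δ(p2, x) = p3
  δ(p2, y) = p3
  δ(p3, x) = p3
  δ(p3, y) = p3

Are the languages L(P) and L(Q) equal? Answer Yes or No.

Converting the expression P to a DFA (subset construction, then merging equivalent states) gives the minimal DFA with states {r0, r1, r2, r3}, start state r0, accepting states {r0, r1, r3} and transitions r0: x→r1, y→r2; r1: x→r3, y→r2; r2: x→r2, y→r2; r3: x→r2, y→r2.
Exploring the product automaton P × Q from the start pair (r0, p1), following both machines on each input symbol, reaches 4 state pairs: (r0, p1), (r1, p0), (r2, p3), (r3, p2).
P accepts in {r0, r1, r3} and Q accepts in {p0, p1, p2}. In every reachable pair the two components are either both accepting — (r0, p1), (r1, p0), (r3, p2) — or both non-accepting, so no string is accepted by exactly one of the machines: L(P) \ L(Q) and L(Q) \ L(P) are both empty.
Hence every string is accepted by P iff it is accepted by Q, and the two languages coincide.

Yes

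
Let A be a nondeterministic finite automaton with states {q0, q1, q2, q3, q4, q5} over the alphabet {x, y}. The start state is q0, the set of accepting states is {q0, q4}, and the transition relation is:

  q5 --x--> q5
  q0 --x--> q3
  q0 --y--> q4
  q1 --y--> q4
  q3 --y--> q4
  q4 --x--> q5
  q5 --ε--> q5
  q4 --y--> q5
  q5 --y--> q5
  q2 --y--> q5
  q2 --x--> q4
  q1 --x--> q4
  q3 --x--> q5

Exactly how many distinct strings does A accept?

3

The useful subgraph on states {q0, q3, q4} is acyclic, so L(A) is finite; the longest accepting path visits 3 useful states, giving maximum string length 2.
Counting accepting paths from q0 by length: 1 of length 0, 1 of length 1, 1 of length 2. Total 3.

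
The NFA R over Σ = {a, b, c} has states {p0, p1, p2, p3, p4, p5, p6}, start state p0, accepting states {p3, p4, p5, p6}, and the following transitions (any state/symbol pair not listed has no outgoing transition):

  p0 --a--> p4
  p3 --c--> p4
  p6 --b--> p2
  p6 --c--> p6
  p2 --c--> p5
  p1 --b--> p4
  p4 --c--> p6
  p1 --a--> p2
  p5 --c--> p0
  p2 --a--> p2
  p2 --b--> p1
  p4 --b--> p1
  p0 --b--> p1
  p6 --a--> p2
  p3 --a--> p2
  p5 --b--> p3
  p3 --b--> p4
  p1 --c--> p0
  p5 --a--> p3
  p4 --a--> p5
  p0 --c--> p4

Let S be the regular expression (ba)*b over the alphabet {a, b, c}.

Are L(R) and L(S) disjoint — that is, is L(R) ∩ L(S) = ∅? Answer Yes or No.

Converting the expression S to a DFA (subset construction, then merging equivalent states) gives the minimal DFA with states {s0, s1, s2}, start state s0, accepting states {s2} and transitions s0: a→s1, b→s2, c→s1; s1: a→s1, b→s1, c→s1; s2: a→s0, b→s1, c→s1.
Exploring the product automaton R × S from the start pair (p0, s0), following both machines on each input symbol, reaches 10 state pairs: (p0, s0), (p4, s1), (p1, s2), (p5, s1), (p1, s1), (p6, s1), (p2, s0), (p0, s1), (p3, s1), (p2, s1).
R accepts in {p3, p4, p5, p6} and S accepts in {s2}; no reachable pair has both components accepting, so no string drives both machines to acceptance simultaneously and L(R) ∩ L(S) = ∅.
So no string is accepted by both, and the intersection is empty.

Yes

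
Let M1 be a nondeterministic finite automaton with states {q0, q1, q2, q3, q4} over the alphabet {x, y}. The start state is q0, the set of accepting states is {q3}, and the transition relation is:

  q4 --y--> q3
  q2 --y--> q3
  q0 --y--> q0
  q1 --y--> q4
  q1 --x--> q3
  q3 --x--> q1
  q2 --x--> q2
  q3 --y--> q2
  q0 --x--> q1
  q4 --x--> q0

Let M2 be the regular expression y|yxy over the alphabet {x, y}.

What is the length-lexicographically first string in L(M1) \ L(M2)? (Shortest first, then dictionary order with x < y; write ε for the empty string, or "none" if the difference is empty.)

The string xx is accepted by M1 but not by M2.
No shorter string lies in the difference, and xx is the lexicographically first length-2 string in L(M1) \ L(M2).

xx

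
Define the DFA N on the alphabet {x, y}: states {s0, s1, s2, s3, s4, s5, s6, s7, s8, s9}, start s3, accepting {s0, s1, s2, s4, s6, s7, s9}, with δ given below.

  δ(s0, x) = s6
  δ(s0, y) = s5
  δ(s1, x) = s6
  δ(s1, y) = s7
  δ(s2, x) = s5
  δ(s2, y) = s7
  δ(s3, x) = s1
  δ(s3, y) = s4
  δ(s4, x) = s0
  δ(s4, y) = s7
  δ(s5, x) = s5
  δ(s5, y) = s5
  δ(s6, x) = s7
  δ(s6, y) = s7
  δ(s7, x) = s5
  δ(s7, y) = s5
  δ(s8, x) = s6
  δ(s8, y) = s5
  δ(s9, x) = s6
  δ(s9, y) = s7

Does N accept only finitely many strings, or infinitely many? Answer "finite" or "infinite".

The useful states (reachable from s3 and able to reach an accepting state) are {s0, s1, s3, s4, s6, s7}.
Restricted to these states the transition graph has no cycle, so every accepting path has bounded length and L is finite.

finite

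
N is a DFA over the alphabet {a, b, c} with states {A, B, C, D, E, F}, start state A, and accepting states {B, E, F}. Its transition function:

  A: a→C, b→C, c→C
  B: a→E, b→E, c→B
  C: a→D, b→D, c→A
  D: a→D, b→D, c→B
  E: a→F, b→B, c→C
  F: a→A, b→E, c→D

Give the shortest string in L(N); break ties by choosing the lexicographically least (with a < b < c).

aac

A breadth-first search from A reaches an accepting state first via the path A → C → D → B on input aac.
No string of length < 3 is accepted (BFS exhausts all shorter strings without reaching an accepting state), and aac is the lexicographically least accepting string of length 3.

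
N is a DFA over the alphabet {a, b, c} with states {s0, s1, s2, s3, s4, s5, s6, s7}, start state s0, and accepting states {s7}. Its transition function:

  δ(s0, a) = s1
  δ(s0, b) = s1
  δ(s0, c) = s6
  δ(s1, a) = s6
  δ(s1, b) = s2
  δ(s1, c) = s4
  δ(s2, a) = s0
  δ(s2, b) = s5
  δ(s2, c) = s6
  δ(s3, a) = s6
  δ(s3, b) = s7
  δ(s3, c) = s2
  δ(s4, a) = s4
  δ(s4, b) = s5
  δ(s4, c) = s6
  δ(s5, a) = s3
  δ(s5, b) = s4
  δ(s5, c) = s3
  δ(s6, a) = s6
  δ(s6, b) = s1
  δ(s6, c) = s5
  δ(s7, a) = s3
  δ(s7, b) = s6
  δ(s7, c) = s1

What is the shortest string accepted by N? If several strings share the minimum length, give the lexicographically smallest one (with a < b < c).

ccab

A breadth-first search from s0 reaches an accepting state first via the path s0 → s6 → s5 → s3 → s7 on input ccab.
No string of length < 4 is accepted (BFS exhausts all shorter strings without reaching an accepting state), and ccab is the lexicographically least accepting string of length 4.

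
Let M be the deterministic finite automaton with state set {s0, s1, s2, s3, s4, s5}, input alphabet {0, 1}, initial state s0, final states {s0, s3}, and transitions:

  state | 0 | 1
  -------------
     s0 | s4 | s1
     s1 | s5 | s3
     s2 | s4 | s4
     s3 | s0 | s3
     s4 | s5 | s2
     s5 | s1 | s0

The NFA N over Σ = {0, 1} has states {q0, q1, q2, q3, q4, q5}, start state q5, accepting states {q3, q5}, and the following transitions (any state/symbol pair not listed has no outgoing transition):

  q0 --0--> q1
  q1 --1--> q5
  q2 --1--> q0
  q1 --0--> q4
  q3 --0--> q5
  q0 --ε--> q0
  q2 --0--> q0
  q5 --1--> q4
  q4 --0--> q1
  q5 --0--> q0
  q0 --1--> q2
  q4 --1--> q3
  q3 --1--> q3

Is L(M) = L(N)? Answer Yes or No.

Yes

Exploring the product automaton M × N from the start pair (s0, q5), following both machines on each input symbol, reaches 6 state pairs: (s0, q5), (s4, q0), (s1, q4), (s5, q1), (s2, q2), (s3, q3).
M accepts in {s0, s3} and N accepts in {q3, q5}. In every reachable pair the two components are either both accepting — (s0, q5), (s3, q3) — or both non-accepting, so no string is accepted by exactly one of the machines: L(M) \ L(N) and L(N) \ L(M) are both empty.
Hence every string is accepted by M iff it is accepted by N, and the two languages coincide.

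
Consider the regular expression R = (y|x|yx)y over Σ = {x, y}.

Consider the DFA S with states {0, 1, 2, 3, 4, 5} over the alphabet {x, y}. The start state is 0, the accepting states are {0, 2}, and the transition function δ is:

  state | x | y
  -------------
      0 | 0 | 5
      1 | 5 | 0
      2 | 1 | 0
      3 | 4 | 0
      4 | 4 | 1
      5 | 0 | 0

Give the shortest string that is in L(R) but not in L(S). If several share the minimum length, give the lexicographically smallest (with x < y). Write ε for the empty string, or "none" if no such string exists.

The string xy is accepted by R but not by S.
No shorter string lies in the difference, and xy is the lexicographically first length-2 string in L(R) \ L(S).

xy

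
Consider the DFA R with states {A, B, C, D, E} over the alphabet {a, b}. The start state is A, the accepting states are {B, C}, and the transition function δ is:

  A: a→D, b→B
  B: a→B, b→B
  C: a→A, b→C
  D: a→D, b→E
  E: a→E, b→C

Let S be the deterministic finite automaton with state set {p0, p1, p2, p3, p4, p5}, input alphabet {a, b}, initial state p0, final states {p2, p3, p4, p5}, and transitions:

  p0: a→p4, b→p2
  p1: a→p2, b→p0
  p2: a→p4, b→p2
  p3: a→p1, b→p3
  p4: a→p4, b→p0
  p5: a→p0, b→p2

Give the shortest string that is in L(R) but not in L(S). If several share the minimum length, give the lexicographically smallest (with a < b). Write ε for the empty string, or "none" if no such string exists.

The string bab is accepted by R but not by S.
No shorter string lies in the difference, and bab is the lexicographically first length-3 string in L(R) \ L(S).

bab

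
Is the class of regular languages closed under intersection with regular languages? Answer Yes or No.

This is a special case of closure under intersection: the product of the two DFAs, accepting on F₁ × F₂, recognises the intersection.
So the regular languages are closed under intersection with a regular language.

Yes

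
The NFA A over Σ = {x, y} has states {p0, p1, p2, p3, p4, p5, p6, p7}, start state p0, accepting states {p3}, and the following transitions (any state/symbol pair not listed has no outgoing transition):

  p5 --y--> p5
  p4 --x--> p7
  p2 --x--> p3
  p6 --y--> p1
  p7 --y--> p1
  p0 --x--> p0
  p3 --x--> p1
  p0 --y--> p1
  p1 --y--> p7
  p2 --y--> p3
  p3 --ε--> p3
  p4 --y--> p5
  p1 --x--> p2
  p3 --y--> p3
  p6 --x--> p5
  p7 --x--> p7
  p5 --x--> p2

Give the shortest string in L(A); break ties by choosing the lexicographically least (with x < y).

yxx

A breadth-first search from p0 reaches an accepting state first via the path p0 → p1 → p2 → p3 on input yxx.
No string of length < 3 is accepted (BFS exhausts all shorter strings without reaching an accepting state), and yxx is the lexicographically least accepting string of length 3.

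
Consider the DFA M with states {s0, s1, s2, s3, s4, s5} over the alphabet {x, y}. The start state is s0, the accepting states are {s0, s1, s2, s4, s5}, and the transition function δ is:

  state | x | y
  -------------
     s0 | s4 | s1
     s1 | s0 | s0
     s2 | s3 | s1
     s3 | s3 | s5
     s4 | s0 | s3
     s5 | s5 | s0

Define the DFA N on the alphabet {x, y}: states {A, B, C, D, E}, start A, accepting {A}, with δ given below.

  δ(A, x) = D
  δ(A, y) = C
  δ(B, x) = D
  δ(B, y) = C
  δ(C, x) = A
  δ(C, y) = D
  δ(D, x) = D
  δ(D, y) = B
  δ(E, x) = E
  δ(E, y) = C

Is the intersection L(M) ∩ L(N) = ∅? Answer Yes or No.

No

The empty string ε is accepted by both M and N.
Hence L(M) ∩ L(N) ≠ ∅.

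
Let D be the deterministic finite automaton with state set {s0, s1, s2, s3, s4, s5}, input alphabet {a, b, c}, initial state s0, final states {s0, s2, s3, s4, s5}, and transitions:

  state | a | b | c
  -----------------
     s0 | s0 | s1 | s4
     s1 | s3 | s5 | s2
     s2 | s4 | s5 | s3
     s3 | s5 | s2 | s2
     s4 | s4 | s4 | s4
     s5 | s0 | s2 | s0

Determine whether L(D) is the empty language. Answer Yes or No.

No

The empty string ε is accepted: the run s0 ends in the accepting state s0.
Since at least one string is accepted, L(D) is not empty.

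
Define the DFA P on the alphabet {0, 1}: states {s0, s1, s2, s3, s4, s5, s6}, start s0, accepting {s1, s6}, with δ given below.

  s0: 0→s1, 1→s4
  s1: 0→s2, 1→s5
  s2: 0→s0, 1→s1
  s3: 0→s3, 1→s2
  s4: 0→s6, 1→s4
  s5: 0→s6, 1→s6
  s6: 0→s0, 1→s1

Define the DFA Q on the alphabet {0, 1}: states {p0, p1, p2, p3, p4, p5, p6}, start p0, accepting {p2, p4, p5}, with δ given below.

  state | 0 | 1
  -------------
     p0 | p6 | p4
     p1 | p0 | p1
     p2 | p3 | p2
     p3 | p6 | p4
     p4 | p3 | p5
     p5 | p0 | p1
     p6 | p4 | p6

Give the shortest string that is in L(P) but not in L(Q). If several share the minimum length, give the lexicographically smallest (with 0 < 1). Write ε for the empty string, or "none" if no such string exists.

0

The string 0 is accepted by P but not by Q.
No shorter string lies in the difference, and 0 is the lexicographically first length-1 string in L(P) \ L(Q).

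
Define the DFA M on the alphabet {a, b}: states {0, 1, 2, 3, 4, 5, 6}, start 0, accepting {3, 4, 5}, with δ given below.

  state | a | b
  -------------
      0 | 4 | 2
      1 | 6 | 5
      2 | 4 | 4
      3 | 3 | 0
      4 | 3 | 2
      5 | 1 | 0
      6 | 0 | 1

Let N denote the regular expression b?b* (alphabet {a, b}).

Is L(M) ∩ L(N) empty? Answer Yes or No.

The string bb is accepted by both M and N.
Hence L(M) ∩ L(N) ≠ ∅.

No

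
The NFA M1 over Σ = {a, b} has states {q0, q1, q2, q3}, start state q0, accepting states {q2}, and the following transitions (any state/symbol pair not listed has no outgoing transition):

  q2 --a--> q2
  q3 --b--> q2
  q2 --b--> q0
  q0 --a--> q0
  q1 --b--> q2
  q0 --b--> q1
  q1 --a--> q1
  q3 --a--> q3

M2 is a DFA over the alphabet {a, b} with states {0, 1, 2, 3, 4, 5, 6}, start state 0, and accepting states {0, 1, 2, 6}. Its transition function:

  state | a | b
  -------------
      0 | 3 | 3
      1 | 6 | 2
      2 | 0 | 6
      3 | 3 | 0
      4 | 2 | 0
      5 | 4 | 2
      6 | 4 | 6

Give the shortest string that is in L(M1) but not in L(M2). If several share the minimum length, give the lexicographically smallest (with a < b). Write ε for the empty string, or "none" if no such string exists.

abb

The string abb is accepted by M1 but not by M2.
No shorter string lies in the difference, and abb is the lexicographically first length-3 string in L(M1) \ L(M2).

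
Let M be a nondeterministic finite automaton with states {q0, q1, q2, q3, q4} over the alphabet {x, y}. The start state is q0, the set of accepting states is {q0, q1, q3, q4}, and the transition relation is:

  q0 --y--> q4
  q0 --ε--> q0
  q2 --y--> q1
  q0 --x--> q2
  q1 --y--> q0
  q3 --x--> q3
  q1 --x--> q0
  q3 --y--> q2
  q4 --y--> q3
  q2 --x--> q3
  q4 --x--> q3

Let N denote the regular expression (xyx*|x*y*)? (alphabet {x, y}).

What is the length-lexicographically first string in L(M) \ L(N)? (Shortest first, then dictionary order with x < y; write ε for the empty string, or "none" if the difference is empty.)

yx

The string yx is accepted by M but not by N.
No shorter string lies in the difference, and yx is the lexicographically first length-2 string in L(M) \ L(N).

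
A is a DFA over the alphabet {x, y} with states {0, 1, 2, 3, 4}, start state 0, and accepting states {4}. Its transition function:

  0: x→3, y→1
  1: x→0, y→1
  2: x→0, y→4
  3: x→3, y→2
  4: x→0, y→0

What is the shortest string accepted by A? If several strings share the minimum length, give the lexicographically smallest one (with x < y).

A breadth-first search from 0 reaches an accepting state first via the path 0 → 3 → 2 → 4 on input xyy.
No string of length < 3 is accepted (BFS exhausts all shorter strings without reaching an accepting state), and xyy is the lexicographically least accepting string of length 3.

xyy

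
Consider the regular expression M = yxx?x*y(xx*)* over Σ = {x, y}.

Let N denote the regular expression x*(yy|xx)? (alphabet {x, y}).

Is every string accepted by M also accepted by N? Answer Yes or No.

The string yxy is in L(M) but not in L(N).
So L(M) ⊄ L(N).

No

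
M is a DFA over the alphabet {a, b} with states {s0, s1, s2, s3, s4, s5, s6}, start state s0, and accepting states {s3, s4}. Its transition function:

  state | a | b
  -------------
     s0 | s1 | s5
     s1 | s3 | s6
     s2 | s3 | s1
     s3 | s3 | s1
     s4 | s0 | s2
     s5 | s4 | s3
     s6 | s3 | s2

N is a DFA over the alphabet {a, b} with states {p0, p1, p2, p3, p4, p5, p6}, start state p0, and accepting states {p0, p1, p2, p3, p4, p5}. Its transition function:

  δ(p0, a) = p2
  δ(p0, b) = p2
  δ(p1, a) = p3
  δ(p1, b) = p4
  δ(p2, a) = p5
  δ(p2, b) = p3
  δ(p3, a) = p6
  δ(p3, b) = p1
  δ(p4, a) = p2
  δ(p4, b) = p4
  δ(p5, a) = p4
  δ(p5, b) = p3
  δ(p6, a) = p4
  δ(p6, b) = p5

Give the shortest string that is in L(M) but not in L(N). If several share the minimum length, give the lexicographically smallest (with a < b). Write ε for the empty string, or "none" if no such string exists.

aba

The string aba is accepted by M but not by N.
No shorter string lies in the difference, and aba is the lexicographically first length-3 string in L(M) \ L(N).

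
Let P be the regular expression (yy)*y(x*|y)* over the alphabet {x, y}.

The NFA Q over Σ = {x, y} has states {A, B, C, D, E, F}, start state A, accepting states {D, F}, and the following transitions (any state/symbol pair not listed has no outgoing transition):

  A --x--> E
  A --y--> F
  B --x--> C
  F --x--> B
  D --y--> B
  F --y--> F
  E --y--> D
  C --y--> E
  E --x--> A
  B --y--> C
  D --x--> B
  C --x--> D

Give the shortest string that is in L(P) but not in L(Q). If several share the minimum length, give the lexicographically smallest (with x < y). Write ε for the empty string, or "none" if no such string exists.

yx

The string yx is accepted by P but not by Q.
No shorter string lies in the difference, and yx is the lexicographically first length-2 string in L(P) \ L(Q).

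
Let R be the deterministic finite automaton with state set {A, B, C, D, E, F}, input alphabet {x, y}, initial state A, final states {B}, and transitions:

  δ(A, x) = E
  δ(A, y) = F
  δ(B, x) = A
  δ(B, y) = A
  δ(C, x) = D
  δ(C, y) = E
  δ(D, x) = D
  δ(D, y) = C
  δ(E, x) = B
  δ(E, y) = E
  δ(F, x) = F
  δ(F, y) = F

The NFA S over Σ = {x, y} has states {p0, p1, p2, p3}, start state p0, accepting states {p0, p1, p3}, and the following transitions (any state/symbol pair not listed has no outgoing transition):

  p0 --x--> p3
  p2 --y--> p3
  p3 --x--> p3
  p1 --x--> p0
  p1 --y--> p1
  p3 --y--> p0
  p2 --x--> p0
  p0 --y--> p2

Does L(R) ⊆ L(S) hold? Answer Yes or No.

Exploring the product automaton R × S from the start pair (A, p0), following both machines on each input symbol, reaches 11 state pairs: (A, p0), (E, p3), (F, p2), (B, p3), (E, p0), (F, p0), (F, p3), (A, p3), (E, p2), (B, p0), (A, p2).
R accepts in {B} and S accepts in {p0, p1, p3}. The reachable pairs whose R-component is accepting are (B, p3), (B, p0); in each of them the S-component is accepting too, so the product for L(R) \ L(S) (R-component accepting, S-component rejecting) has no reachable accepting pair and the difference is empty.
Hence every string in L(R) is also in L(S).

Yes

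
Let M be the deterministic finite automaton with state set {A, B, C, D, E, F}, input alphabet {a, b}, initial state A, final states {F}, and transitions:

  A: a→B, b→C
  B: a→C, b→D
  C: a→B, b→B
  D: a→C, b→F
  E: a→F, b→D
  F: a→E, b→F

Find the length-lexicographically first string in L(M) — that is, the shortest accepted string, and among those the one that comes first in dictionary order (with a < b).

A breadth-first search from A reaches an accepting state first via the path A → B → D → F on input abb.
No string of length < 3 is accepted (BFS exhausts all shorter strings without reaching an accepting state), and abb is the lexicographically least accepting string of length 3.

abb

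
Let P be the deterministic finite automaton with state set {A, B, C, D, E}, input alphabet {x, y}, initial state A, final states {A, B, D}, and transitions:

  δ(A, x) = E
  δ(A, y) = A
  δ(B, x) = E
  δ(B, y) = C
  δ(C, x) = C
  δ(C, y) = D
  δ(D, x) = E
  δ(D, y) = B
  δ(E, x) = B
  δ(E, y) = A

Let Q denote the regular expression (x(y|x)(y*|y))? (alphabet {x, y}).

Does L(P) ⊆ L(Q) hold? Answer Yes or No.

The string y is in L(P) but not in L(Q).
So L(P) ⊄ L(Q).

No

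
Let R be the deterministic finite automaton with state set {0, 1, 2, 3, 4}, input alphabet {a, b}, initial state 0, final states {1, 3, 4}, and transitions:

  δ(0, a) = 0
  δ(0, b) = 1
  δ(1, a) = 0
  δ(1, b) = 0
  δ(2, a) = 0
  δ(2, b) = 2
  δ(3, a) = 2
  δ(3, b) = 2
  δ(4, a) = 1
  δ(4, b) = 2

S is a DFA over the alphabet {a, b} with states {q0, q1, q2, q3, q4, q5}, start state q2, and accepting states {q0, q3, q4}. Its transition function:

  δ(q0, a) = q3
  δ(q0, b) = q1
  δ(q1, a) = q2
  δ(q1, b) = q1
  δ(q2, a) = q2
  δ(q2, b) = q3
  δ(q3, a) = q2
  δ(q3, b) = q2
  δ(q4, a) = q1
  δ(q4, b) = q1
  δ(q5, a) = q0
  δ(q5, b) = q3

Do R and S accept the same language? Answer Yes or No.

Exploring the product automaton R × S from the start pair (0, q2), following both machines on each input symbol, reaches 2 state pairs: (0, q2), (1, q3).
R accepts in {1, 3, 4} and S accepts in {q0, q3, q4}. In every reachable pair the two components are either both accepting — (1, q3) — or both non-accepting, so no string is accepted by exactly one of the machines: L(R) \ L(S) and L(S) \ L(R) are both empty.
Hence every string is accepted by R iff it is accepted by S, and the two languages coincide.

Yes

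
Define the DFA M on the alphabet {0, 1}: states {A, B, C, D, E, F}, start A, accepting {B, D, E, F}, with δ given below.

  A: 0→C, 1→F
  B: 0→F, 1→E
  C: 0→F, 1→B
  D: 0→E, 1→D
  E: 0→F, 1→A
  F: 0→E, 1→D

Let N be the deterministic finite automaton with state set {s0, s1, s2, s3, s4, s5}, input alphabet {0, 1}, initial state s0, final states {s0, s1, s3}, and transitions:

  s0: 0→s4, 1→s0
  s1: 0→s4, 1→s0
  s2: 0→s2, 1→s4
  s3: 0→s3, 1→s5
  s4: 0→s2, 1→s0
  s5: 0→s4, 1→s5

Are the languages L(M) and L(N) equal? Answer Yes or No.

No

The string 00 is accepted by M but rejected by N.
So L(M) ≠ L(N).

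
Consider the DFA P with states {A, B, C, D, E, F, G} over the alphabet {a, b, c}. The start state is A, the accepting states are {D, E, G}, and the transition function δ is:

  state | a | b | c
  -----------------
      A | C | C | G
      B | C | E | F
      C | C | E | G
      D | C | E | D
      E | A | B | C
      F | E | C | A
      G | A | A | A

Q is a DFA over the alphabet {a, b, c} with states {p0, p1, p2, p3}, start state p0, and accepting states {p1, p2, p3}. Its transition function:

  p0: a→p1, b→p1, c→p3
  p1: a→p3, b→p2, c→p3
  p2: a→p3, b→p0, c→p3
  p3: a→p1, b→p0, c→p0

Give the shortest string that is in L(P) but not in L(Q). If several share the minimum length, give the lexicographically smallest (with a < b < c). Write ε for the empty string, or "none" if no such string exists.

The string aab is accepted by P but not by Q.
No shorter string lies in the difference, and aab is the lexicographically first length-3 string in L(P) \ L(Q).

aab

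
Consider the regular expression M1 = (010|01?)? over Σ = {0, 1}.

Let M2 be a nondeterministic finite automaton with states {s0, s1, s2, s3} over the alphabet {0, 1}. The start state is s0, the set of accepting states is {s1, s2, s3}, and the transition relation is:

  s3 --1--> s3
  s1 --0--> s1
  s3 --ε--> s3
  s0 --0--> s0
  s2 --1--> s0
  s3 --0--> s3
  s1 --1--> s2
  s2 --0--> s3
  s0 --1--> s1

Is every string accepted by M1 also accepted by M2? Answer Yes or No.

The empty string ε is in L(M1) but not in L(M2).
So L(M1) ⊄ L(M2).

No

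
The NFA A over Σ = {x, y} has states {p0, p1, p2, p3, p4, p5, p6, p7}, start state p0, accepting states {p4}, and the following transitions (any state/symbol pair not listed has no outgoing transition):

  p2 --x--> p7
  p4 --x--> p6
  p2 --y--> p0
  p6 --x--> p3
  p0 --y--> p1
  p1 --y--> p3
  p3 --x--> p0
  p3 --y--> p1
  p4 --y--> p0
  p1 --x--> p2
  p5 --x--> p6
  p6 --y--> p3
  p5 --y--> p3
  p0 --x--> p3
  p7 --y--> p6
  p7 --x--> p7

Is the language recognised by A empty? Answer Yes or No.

The states reachable from the start state are {p0, p1, p2, p3, p6, p7}.
None of the accepting states {p4} is reachable, so no string is accepted and L(A) = ∅.

Yes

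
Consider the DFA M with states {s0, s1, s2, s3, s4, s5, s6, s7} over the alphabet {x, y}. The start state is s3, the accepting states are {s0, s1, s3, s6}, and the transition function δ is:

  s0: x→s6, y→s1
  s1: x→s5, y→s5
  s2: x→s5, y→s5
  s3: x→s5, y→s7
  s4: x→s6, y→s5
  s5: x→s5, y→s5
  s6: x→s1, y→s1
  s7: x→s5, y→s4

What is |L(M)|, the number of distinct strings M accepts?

The useful subgraph on states {s1, s3, s4, s6, s7} is acyclic, so L(M) is finite; the longest accepting path visits 5 useful states, giving maximum string length 4.
Counting accepting paths from s3 by length: 1 of length 0, 1 of length 3, 2 of length 4. Total 4.

4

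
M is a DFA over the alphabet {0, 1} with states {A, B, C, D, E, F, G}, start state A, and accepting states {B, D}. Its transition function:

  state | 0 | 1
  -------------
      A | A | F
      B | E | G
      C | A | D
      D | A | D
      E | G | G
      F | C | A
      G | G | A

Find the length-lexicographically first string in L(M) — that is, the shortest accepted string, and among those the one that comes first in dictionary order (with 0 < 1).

A breadth-first search from A reaches an accepting state first via the path A → F → C → D on input 101.
No string of length < 3 is accepted (BFS exhausts all shorter strings without reaching an accepting state), and 101 is the lexicographically least accepting string of length 3.

101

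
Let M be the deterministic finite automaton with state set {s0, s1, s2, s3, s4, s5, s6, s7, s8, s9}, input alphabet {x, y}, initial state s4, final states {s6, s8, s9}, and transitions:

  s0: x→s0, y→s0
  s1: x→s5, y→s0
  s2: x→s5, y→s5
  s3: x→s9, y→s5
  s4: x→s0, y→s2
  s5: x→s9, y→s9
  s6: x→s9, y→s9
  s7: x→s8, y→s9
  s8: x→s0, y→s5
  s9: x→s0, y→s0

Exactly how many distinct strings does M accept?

4

The useful subgraph on states {s2, s4, s5, s9} is acyclic, so L(M) is finite; the longest accepting path visits 4 useful states, giving maximum string length 3.
Counting accepting paths from s4 by length: 4 of length 3. Total 4.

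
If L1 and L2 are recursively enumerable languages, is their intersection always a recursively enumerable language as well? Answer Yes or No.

Yes

Run the recogniser for L₁; if it accepts, run the recogniser for L₂ and accept if that accepts too. If either runs forever the input is never accepted, which is all a recogniser needs.
So the recursively enumerable languages are closed under intersection.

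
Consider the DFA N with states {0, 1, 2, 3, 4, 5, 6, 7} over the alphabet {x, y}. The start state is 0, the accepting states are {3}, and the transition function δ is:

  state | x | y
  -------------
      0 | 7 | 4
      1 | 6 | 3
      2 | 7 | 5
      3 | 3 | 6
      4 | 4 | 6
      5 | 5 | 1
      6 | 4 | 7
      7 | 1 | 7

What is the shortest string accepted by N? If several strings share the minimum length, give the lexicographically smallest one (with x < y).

xxy

A breadth-first search from 0 reaches an accepting state first via the path 0 → 7 → 1 → 3 on input xxy.
No string of length < 3 is accepted (BFS exhausts all shorter strings without reaching an accepting state), and xxy is the lexicographically least accepting string of length 3.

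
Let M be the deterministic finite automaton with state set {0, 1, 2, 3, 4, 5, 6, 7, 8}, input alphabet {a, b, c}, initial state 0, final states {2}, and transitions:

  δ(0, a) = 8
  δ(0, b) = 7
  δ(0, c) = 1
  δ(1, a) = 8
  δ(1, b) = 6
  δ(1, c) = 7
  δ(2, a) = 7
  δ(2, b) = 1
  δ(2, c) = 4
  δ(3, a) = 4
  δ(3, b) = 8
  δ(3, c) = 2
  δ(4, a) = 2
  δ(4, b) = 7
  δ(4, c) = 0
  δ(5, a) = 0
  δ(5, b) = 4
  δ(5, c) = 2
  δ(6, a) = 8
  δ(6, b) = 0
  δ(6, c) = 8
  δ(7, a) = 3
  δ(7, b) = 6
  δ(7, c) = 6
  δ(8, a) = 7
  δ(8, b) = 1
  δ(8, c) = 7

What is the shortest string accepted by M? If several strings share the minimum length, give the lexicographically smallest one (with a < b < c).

A breadth-first search from 0 reaches an accepting state first via the path 0 → 7 → 3 → 2 on input bac.
No string of length < 3 is accepted (BFS exhausts all shorter strings without reaching an accepting state), and bac is the lexicographically least accepting string of length 3.

bac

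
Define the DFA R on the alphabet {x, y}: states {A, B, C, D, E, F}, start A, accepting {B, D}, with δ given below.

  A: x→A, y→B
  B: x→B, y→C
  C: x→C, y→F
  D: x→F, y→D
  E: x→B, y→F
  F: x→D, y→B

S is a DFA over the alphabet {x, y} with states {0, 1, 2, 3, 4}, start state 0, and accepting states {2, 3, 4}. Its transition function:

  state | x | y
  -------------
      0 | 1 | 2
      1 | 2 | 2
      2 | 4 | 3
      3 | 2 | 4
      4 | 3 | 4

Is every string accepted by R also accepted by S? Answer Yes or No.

Yes

Exploring the product automaton R × S from the start pair (A, 0), following both machines on each input symbol, reaches 17 state pairs: (A, 0), (A, 1), (B, 2), (A, 2), (B, 4), (C, 3), (A, 4), (B, 3), (C, 4), (C, 2), (F, 4), (A, 3), (F, 3), (D, 3), (D, 2), (F, 2), (D, 4).
R accepts in {B, D} and S accepts in {2, 3, 4}. The reachable pairs whose R-component is accepting are (B, 2), (B, 4), (B, 3), (D, 3), (D, 2), (D, 4); in each of them the S-component is accepting too, so the product for L(R) \ L(S) (R-component accepting, S-component rejecting) has no reachable accepting pair and the difference is empty.
Hence every string in L(R) is also in L(S).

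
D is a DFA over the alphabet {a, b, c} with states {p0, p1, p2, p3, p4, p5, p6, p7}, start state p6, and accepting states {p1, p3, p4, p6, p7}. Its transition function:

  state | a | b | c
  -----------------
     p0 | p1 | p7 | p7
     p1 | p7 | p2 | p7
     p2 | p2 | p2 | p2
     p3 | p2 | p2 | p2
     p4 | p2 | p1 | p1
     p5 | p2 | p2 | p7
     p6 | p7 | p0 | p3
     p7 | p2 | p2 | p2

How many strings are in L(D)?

The useful subgraph on states {p0, p1, p3, p6, p7} is acyclic, so L(D) is finite; the longest accepting path visits 4 useful states, giving maximum string length 3.
Counting accepting paths from p6 by length: 1 of length 0, 2 of length 1, 3 of length 2, 2 of length 3. Total 8.

8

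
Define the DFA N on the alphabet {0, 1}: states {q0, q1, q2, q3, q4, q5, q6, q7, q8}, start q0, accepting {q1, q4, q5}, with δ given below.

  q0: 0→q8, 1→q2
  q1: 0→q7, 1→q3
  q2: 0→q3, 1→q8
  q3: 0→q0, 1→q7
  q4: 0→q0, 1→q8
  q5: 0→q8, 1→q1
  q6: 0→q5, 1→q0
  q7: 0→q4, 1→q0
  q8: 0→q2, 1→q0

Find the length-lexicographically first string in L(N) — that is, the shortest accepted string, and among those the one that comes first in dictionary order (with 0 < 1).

1010

A breadth-first search from q0 reaches an accepting state first via the path q0 → q2 → q3 → q7 → q4 on input 1010.
No string of length < 4 is accepted (BFS exhausts all shorter strings without reaching an accepting state), and 1010 is the lexicographically least accepting string of length 4.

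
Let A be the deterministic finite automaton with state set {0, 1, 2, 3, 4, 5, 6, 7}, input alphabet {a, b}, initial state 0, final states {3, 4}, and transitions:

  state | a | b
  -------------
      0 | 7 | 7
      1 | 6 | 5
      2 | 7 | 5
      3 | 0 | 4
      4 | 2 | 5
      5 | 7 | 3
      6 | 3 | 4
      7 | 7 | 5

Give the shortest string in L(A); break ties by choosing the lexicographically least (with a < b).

A breadth-first search from 0 reaches an accepting state first via the path 0 → 7 → 5 → 3 on input abb.
No string of length < 3 is accepted (BFS exhausts all shorter strings without reaching an accepting state), and abb is the lexicographically least accepting string of length 3.

abb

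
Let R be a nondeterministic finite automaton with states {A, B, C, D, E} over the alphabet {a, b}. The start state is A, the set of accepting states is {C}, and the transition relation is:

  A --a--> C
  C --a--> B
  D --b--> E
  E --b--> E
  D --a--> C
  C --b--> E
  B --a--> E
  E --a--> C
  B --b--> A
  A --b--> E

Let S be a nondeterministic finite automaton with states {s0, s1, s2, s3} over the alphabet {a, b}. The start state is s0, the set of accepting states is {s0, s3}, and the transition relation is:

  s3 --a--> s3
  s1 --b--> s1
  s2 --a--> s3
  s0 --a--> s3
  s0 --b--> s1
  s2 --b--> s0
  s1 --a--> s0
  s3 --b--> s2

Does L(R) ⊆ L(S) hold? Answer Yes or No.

Yes

Exploring the product automaton R × S from the start pair (A, s0), following both machines on each input symbol, reaches 9 state pairs: (A, s0), (C, s3), (E, s1), (B, s3), (E, s2), (C, s0), (E, s3), (A, s2), (E, s0).
R accepts in {C} and S accepts in {s0, s3}. The reachable pairs whose R-component is accepting are (C, s3), (C, s0); in each of them the S-component is accepting too, so the product for L(R) \ L(S) (R-component accepting, S-component rejecting) has no reachable accepting pair and the difference is empty.
Hence every string in L(R) is also in L(S).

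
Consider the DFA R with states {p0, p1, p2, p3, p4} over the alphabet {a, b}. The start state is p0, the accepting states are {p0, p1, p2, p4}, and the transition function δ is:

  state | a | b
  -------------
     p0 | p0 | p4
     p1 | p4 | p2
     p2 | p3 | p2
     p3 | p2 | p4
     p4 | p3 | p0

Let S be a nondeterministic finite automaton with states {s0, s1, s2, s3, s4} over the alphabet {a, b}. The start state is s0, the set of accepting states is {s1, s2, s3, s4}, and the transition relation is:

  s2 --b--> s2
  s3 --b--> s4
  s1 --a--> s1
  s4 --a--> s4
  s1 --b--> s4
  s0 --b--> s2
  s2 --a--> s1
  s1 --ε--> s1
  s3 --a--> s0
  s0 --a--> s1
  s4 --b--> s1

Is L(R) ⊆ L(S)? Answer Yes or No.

No

The empty string ε is in L(R) but not in L(S).
So L(R) ⊄ L(S).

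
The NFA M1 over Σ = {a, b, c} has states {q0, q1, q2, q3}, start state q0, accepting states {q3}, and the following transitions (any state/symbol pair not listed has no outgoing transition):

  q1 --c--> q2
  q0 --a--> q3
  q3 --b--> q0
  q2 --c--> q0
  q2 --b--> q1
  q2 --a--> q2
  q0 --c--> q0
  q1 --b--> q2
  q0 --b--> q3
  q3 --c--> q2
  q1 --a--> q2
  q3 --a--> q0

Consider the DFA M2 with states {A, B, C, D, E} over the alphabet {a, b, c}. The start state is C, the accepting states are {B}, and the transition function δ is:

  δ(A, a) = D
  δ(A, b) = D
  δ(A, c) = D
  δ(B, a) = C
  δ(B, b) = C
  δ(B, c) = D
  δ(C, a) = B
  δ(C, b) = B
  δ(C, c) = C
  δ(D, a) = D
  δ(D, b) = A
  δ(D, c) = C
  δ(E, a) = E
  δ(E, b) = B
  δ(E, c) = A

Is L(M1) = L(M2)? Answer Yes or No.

Exploring the product automaton M1 × M2 from the start pair (q0, C), following both machines on each input symbol, reaches 4 state pairs: (q0, C), (q3, B), (q2, D), (q1, A).
M1 accepts in {q3} and M2 accepts in {B}. In every reachable pair the two components are either both accepting — (q3, B) — or both non-accepting, so no string is accepted by exactly one of the machines: L(M1) \ L(M2) and L(M2) \ L(M1) are both empty.
Hence every string is accepted by M1 iff it is accepted by M2, and the two languages coincide.

Yes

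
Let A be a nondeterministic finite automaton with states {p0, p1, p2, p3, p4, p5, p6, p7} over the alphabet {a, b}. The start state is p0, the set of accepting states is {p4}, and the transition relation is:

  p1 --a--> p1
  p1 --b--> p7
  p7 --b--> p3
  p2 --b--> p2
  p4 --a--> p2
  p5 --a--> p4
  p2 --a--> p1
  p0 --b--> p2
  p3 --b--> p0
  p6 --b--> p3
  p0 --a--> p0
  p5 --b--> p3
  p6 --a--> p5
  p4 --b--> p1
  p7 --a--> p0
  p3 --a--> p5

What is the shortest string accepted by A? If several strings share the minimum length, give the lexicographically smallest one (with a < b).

A breadth-first search from p0 reaches an accepting state first via the path p0 → p2 → p1 → p7 → p3 → p5 → p4 on input babbaa.
No string of length < 6 is accepted (BFS exhausts all shorter strings without reaching an accepting state), and babbaa is the lexicographically least accepting string of length 6.

babbaa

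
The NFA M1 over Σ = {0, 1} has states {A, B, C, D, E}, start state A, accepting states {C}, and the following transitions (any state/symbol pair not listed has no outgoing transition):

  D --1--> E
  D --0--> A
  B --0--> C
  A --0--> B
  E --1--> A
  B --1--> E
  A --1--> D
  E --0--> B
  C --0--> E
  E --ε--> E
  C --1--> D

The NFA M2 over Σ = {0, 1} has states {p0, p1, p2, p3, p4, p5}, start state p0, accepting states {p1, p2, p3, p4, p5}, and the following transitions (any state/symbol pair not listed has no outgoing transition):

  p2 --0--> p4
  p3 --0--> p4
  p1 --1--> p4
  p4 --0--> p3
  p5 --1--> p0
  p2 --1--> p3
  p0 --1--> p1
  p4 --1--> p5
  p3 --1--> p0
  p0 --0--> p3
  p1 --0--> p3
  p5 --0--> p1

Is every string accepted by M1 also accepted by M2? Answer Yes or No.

Exploring the product automaton M1 × M2 from the start pair (A, p0), following both machines on each input symbol, reaches 19 state pairs: (A, p0), (B, p3), (D, p1), (C, p4), (E, p0), (A, p3), (E, p4), (E, p3), (D, p5), (A, p1), (B, p4), (D, p0), (A, p5), (D, p4), (C, p3), (E, p5), (E, p1), (B, p1), (A, p4).
M1 accepts in {C} and M2 accepts in {p1, p2, p3, p4, p5}. The reachable pairs whose M1-component is accepting are (C, p4), (C, p3); in each of them the M2-component is accepting too, so the product for L(M1) \ L(M2) (M1-component accepting, M2-component rejecting) has no reachable accepting pair and the difference is empty.
Hence every string in L(M1) is also in L(M2).

Yes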